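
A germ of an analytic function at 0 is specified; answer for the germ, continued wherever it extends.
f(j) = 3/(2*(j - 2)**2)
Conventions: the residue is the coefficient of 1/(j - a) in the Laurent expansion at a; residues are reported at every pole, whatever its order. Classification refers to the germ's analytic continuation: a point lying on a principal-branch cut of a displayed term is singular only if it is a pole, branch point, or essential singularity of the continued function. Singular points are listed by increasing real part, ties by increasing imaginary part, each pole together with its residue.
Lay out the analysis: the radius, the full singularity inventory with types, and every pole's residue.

Radius of convergence at 0: 2.
At 2: a pole of order 2; residue 0.

Denominator factor (j - 2)^2: pole of order 2 at 2, modulus 2.
The radius of convergence is the smallest modulus among the singular points: 2.
At the order-2 pole 2 set g(j) = (j - (2))^2*f(j) = 3/2.
Order-2 pole: residue = g'(a); g'(2) = 0, so the residue is 0.


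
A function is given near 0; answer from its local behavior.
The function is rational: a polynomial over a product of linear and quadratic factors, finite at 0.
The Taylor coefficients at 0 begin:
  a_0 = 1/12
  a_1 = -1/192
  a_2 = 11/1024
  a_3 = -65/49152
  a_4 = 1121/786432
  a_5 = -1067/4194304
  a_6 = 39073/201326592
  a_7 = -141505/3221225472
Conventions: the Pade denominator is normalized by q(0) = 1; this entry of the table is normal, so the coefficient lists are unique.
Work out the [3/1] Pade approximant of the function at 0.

The Pade approximant has numerator coefficients [1/12, 11/130, 1/195, 2/195]; denominator coefficients [1, 1121/1040].

Taylor coefficients needed (read off): a_0 = 1/12, a_1 = -1/192, a_2 = 11/1024, a_3 = -65/49152, a_4 = 1121/786432.
Write the denominator as Q(κ) = 1 + q1*κ. Requiring Q*f - P = O(κ^5) with deg P <= 3 kills the coefficients of κ^4..κ^4 in Q*f:
  κ^4: a_4 + q1*a_3 = 0, i.e. 1121/786432 + (-65/49152)*q1 = 0.
Solving this linear system: q1 = 1121/1040.
The numerator is Q*f truncated at degree 3: P0 = a_0 = 1/12; P1 = a_1 + q1*a_0 = 11/130; P2 = a_2 + q1*a_1 = 1/195; P3 = a_3 + q1*a_2 = 2/195.


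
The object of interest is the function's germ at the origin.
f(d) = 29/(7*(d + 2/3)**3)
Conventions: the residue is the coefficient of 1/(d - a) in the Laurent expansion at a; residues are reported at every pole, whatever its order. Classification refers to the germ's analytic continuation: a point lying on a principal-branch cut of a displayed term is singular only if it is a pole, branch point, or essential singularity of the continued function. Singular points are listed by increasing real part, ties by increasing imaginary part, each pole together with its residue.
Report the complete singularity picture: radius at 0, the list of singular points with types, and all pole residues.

Radius of convergence at 0: 2/3.
At -2/3: a pole of order 3; residue 0.

Denominator factor (d + 2/3)^3: pole of order 3 at -2/3, modulus 2/3.
The radius of convergence is the smallest modulus among the singular points: 2/3.
At the order-3 pole -2/3 set g(d) = (d - (-2/3))^3*f(d) = 29/7.
Order-3 pole: residue = g''(a)/2; g''(-2/3) = 0, so the residue is 0.


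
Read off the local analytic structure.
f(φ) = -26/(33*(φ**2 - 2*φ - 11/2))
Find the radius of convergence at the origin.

Denominator factor (φ**2 - 2*φ - 11/2): discriminant 26, real irrational roots 1 + (1/2)*sqrt(26) and 1 - (1/2)*sqrt(26); poles of order 1, moduli 1 + (1/2)*sqrt(26) and -1 + (1/2)*sqrt(26).
The radius of convergence is the smallest modulus among the singular points: -1 + (1/2)*sqrt(26).

The radius of convergence is -1 + (1/2)*sqrt(26).


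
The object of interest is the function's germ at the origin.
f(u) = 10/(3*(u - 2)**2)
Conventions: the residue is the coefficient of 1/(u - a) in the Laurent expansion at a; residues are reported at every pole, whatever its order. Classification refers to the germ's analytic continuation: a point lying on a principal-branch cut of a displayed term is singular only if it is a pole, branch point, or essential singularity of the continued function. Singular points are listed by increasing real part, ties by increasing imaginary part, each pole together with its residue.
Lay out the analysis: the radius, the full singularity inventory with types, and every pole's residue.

Radius of convergence at 0: 2.
At 2: a pole of order 2; residue 0.

Denominator factor (u - 2)^2: pole of order 2 at 2, modulus 2.
The radius of convergence is the smallest modulus among the singular points: 2.
At the order-2 pole 2 set g(u) = (u - (2))^2*f(u) = 10/3.
Order-2 pole: residue = g'(a); g'(2) = 0, so the residue is 0.


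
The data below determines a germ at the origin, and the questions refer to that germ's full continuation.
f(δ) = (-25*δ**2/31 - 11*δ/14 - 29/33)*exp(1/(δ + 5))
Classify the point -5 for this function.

The exponent 1/(δ - (-5)) has a pole at -5, so exp(1/(δ - (-5))) takes every nonzero value near it: an essential singularity (not a pole of any order).

The point is an essential singularity.


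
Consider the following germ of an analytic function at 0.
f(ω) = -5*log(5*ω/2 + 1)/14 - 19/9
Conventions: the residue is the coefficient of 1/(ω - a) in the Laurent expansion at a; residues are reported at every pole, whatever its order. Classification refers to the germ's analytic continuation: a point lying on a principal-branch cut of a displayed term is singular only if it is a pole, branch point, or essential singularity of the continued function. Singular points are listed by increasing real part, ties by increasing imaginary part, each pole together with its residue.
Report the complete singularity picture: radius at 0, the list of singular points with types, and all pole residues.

Radius of convergence at 0: 2/5.
At -2/5: a logarithmic branch point.

Branch term (-5/14)*log(1 - ω/(-2/5)): its argument vanishes at ω = -2/5, a logarithmic branch point, modulus 2/5.
The radius of convergence is the smallest modulus among the singular points: 2/5.


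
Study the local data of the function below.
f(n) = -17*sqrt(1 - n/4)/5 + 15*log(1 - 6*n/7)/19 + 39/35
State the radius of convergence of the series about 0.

Branch term (15/19)*log(1 - n/(7/6)): its argument vanishes at n = 7/6, a logarithmic branch point, modulus 7/6.
Branch term (-17/5)*sqrt(1 - n/(4)): its argument vanishes at n = 4, a square-root branch point, modulus 4.
The radius of convergence is the smallest modulus among the singular points: 7/6.

The radius of convergence is 7/6.


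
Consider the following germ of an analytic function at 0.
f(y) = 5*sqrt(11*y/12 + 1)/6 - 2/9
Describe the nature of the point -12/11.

The point is an algebraic (square-root) branch point.

The term (5/6)*sqrt(1 - y/(-12/11)) has argument 1 - -12/11/(-12/11) = 0 at -12/11: a square-root (algebraic, two-sheeted) branch point; the remaining terms are analytic or single-valued there.


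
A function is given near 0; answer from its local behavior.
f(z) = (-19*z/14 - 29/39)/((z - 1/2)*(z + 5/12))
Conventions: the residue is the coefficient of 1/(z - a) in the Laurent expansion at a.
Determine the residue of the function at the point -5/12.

At the order-1 pole -5/12 set g(z) = (z - (-5/12))*f(z) = (-19*z/14 - 29/39)/(z - 1/2).
Simple pole: residue = g(a) at a = -5/12, which is 389/2002.

The residue is 389/2002.


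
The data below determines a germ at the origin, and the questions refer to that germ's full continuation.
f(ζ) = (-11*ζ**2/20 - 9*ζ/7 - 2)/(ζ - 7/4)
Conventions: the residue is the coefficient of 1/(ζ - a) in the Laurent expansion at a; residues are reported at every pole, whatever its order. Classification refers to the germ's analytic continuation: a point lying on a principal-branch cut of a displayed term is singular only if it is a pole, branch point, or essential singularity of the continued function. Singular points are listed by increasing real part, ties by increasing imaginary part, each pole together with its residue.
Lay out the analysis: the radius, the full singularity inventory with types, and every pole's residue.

Radius of convergence at 0: 7/4.
At 7/4: a pole of order 1; residue -1899/320.

Denominator factor (ζ - 7/4): pole of order 1 at 7/4, modulus 7/4.
The radius of convergence is the smallest modulus among the singular points: 7/4.
At the order-1 pole 7/4 set g(ζ) = (ζ - (7/4))*f(ζ) = -11*ζ**2/20 - 9*ζ/7 - 2.
Simple pole: residue = g(a) at a = 7/4, which is -1899/320.


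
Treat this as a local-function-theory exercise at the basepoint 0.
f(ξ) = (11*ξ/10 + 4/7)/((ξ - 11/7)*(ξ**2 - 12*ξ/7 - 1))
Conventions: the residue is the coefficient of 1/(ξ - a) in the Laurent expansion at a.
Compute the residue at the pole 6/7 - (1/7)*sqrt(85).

The residue is 1127/1200 - (2051/20400)*sqrt(85).

The factor ξ**2 - 12*ξ/7 - 1 splits as (ξ - a)(ξ - a') with a = 6/7 - (1/7)*sqrt(85), a' = 6/7 + (1/7)*sqrt(85). At the order-1 pole a set g(ξ) = (ξ - a)*f(ξ) = [(11*ξ/10 + 4/7)/(ξ - 11/7)] / (ξ - a').
Simple pole: residue = g(a) at a = 6/7 - (1/7)*sqrt(85), which is 1127/1200 - (2051/20400)*sqrt(85).


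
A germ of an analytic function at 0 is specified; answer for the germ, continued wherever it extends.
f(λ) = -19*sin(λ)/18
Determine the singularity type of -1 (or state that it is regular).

There is no denominator, hence no pole anywhere.
The factor -sin(λ) is entire.
So the germ continues analytically to -1.

The point is a regular point.


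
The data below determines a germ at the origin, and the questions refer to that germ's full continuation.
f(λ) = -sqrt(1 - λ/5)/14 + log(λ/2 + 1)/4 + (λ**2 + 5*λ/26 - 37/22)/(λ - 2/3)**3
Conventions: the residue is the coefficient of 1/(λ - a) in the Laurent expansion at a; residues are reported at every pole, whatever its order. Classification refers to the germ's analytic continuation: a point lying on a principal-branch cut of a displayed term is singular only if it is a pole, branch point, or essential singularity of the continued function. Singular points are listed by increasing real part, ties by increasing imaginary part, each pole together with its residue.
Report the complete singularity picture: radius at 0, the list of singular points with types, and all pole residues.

Radius of convergence at 0: 2/3.
At -2: a logarithmic branch point.
At 2/3: a pole of order 3; residue 1.
At 5: an algebraic (square-root) branch point.

Denominator factor (λ - 2/3)^3: pole of order 3 at 2/3, modulus 2/3.
Branch term (-1/14)*sqrt(1 - λ/(5)): its argument vanishes at λ = 5, a square-root branch point, modulus 5.
Branch term (1/4)*log(1 - λ/(-2)): its argument vanishes at λ = -2, a logarithmic branch point, modulus 2.
The radius of convergence is the smallest modulus among the singular points: 2/3.
The branch terms are analytic at 2/3 and contribute nothing to the residue; only the rational part matters.
At the order-3 pole 2/3 set g(λ) = (λ - (2/3))^3*(rational part) = λ**2 + 5*λ/26 - 37/22.
Order-3 pole: residue = g''(a)/2; g''(2/3) = 2, so the residue is 1.
List the singular points by increasing real part (a conjugate pair: the negative imaginary part first).


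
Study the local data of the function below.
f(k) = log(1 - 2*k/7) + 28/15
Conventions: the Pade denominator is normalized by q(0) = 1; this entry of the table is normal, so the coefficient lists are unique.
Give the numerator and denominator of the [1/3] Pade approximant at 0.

Taylor coefficients needed (expand at 0): a_0 = 28/15, a_1 = -2/7, a_2 = -2/49, a_3 = -8/1029, a_4 = -4/2401.
Write the denominator as Q(k) = 1 + q1*k + q2*k^2 + q3*k^3. Requiring Q*f - P = O(k^5) with deg P <= 1 kills the coefficients of k^2..k^4 in Q*f:
  k^2: a_2 + q1*a_1 + q2*a_0 = 0, i.e. -2/49 + (-2/7)*q1 + (28/15)*q2 = 0.
  k^3: a_3 + q1*a_2 + q2*a_1 + q3*a_0 = 0, i.e. -8/1029 + (-2/49)*q1 + (-2/7)*q2 + (28/15)*q3 = 0.
  k^4: a_4 + q1*a_3 + q2*a_2 + q3*a_1 = 0, i.e. -4/2401 + (-8/1029)*q1 + (-2/49)*q2 + (-2/7)*q3 = 0.
Solving this linear system: q1 = -3321/19033, q2 = -645/133231, q3 = -365/932617.
The numerator is Q*f truncated at degree 1: P0 = a_0 = 28/15; P1 = a_1 + q1*a_0 = -58186/95165.

The Pade approximant has numerator coefficients [28/15, -58186/95165]; denominator coefficients [1, -3321/19033, -645/133231, -365/932617].


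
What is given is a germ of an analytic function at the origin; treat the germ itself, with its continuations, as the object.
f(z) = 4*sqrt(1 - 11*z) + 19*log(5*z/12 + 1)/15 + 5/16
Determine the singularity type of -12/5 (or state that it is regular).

The term (19/15)*log(1 - z/(-12/5)) has argument 1 - -12/5/(-12/5) = 0 at -12/5: a logarithmic (infinitely-sheeted) branch point; the remaining terms are analytic or single-valued there.

The point is a logarithmic branch point.


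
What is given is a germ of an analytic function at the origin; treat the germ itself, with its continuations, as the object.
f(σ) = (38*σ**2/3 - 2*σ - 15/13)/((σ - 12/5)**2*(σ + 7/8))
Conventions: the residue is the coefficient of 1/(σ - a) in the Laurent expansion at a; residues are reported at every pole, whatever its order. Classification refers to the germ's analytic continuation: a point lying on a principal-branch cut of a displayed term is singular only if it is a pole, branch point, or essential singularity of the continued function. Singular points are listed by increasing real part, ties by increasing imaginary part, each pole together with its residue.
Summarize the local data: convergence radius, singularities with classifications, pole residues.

Radius of convergence at 0: 7/8.
At -7/8: a pole of order 1; residue 642350/669279.
At 12/5: a pole of order 2; residue 2611728/223093.

Denominator factor (σ + 7/8): pole of order 1 at -7/8, modulus 7/8.
Denominator factor (σ - 12/5)^2: pole of order 2 at 12/5, modulus 12/5.
The radius of convergence is the smallest modulus among the singular points: 7/8.
At the order-1 pole -7/8 set g(σ) = (σ - (-7/8))*f(σ) = (38*σ**2/3 - 2*σ - 15/13)/(σ - 12/5)**2.
Simple pole: residue = g(a) at a = -7/8, which is 642350/669279.
At the order-2 pole 12/5 set g(σ) = (σ - (12/5))^2*f(σ) = (38*σ**2/3 - 2*σ - 15/13)/(σ + 7/8).
Order-2 pole: residue = g'(a); g'(12/5) = 2611728/223093, so the residue is 2611728/223093.
List the singular points by increasing real part (a conjugate pair: the negative imaginary part first).


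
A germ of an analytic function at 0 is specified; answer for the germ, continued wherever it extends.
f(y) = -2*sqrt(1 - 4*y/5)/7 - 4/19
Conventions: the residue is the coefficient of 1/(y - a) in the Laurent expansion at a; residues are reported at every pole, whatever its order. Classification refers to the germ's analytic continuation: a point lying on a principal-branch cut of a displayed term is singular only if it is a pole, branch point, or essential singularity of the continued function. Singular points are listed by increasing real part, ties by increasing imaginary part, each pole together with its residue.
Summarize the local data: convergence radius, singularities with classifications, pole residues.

Branch term (-2/7)*sqrt(1 - y/(5/4)): its argument vanishes at y = 5/4, a square-root branch point, modulus 5/4.
The radius of convergence is the smallest modulus among the singular points: 5/4.

Radius of convergence at 0: 5/4.
At 5/4: an algebraic (square-root) branch point.


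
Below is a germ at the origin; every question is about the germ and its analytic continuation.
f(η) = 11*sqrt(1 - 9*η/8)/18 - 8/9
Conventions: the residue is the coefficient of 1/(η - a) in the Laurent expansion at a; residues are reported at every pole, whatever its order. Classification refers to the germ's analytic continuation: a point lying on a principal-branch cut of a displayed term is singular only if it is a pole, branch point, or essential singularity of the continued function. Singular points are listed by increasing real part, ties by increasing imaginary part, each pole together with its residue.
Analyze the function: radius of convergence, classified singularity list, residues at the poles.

Branch term (11/18)*sqrt(1 - η/(8/9)): its argument vanishes at η = 8/9, a square-root branch point, modulus 8/9.
The radius of convergence is the smallest modulus among the singular points: 8/9.

Radius of convergence at 0: 8/9.
At 8/9: an algebraic (square-root) branch point.


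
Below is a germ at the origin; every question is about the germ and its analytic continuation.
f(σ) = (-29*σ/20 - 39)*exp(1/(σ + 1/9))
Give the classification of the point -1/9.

The exponent 1/(σ - (-1/9)) has a pole at -1/9, so exp(1/(σ - (-1/9))) takes every nonzero value near it: an essential singularity (not a pole of any order).

The point is an essential singularity.


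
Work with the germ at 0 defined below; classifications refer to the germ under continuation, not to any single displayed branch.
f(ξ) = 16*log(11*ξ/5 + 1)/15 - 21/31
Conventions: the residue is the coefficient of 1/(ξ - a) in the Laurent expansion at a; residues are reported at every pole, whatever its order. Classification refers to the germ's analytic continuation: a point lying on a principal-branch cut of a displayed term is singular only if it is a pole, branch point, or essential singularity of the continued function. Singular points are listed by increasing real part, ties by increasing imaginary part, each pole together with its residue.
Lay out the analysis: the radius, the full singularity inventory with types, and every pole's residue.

Radius of convergence at 0: 5/11.
At -5/11: a logarithmic branch point.

Branch term (16/15)*log(1 - ξ/(-5/11)): its argument vanishes at ξ = -5/11, a logarithmic branch point, modulus 5/11.
The radius of convergence is the smallest modulus among the singular points: 5/11.


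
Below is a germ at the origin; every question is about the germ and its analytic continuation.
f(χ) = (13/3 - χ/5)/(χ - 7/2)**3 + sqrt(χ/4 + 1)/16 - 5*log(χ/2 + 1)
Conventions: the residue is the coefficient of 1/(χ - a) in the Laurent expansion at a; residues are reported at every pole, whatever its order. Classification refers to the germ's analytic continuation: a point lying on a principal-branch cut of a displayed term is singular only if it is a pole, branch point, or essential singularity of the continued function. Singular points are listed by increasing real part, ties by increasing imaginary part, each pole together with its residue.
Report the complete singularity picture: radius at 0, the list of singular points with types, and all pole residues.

Denominator factor (χ - 7/2)^3: pole of order 3 at 7/2, modulus 7/2.
Branch term (1/16)*sqrt(1 - χ/(-4)): its argument vanishes at χ = -4, a square-root branch point, modulus 4.
Branch term (-5)*log(1 - χ/(-2)): its argument vanishes at χ = -2, a logarithmic branch point, modulus 2.
The radius of convergence is the smallest modulus among the singular points: 2.
The branch terms are analytic at 7/2 and contribute nothing to the residue; only the rational part matters.
At the order-3 pole 7/2 set g(χ) = (χ - (7/2))^3*(rational part) = 13/3 - χ/5.
Order-3 pole: residue = g''(a)/2; g''(7/2) = 0, so the residue is 0.
List the singular points by increasing real part (a conjugate pair: the negative imaginary part first).

Radius of convergence at 0: 2.
At -4: an algebraic (square-root) branch point.
At -2: a logarithmic branch point.
At 7/2: a pole of order 3; residue 0.


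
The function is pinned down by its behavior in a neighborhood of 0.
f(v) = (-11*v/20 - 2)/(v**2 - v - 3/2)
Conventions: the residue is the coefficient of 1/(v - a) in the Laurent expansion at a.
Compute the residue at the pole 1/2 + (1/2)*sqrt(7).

The residue is -11/40 - (13/40)*sqrt(7).

The factor v**2 - v - 3/2 splits as (v - a)(v - a') with a = 1/2 + (1/2)*sqrt(7), a' = 1/2 - (1/2)*sqrt(7). At the order-1 pole a set g(v) = (v - a)*f(v) = [-11*v/20 - 2] / (v - a').
Simple pole: residue = g(a) at a = 1/2 + (1/2)*sqrt(7), which is -11/40 - (13/40)*sqrt(7).


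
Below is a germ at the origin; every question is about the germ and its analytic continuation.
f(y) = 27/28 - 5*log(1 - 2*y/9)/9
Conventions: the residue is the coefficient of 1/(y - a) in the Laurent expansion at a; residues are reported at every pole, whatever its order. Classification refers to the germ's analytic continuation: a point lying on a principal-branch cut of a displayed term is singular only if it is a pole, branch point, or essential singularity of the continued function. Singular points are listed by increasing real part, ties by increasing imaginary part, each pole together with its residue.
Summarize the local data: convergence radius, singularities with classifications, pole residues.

Radius of convergence at 0: 9/2.
At 9/2: a logarithmic branch point.

Branch term (-5/9)*log(1 - y/(9/2)): its argument vanishes at y = 9/2, a logarithmic branch point, modulus 9/2.
The radius of convergence is the smallest modulus among the singular points: 9/2.


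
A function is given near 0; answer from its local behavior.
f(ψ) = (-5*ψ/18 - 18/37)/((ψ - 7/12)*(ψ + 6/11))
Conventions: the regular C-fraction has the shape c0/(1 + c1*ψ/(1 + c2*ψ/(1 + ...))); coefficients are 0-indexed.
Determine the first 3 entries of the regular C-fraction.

Taylor coefficients (expand at 0): a_0 = 396/259, a_1 = 11275/16317, a_2 = 3236761/685314.
c0 = a_0 = 396/259. Peel one level at a time: if S = 1 + c*ψ/S' with S'(0) = 1, then c is the ψ-coefficient of S and S' = c*ψ/(S - 1).
S_1 = c0/f = 1 + (-1025/2268)*ψ + (-2119847/734832)*ψ^2 + ...; c1 = -1025/2268.
S_2 = c1*ψ/(S_1 - 1) = 1 + (-2119847/332100)*ψ + ...; c2 = -2119847/332100.

The regular C-fraction coefficients are [396/259, -1025/2268, -2119847/332100].


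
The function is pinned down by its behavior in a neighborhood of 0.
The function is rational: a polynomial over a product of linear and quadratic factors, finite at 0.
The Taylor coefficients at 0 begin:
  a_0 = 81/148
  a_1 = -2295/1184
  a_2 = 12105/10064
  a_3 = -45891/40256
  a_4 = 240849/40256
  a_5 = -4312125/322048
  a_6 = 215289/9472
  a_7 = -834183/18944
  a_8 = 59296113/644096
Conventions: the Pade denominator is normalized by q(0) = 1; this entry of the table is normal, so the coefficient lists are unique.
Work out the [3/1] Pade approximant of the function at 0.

Taylor coefficients needed (read off): a_0 = 81/148, a_1 = -2295/1184, a_2 = 12105/10064, a_3 = -45891/40256, a_4 = 240849/40256.
Write the denominator as Q(r) = 1 + q1*r. Requiring Q*f - P = O(r^5) with deg P <= 3 kills the coefficients of r^4..r^4 in Q*f:
  r^4: a_4 + q1*a_3 = 0, i.e. 240849/40256 + (-45891/40256)*q1 = 0.
Solving this linear system: q1 = 26761/5099.
The numerator is Q*f truncated at degree 3: P0 = a_0 = 81/148; P1 = a_1 + q1*a_0 = 5638923/6037216; P2 = a_2 + q1*a_1 = -920633625/102632672; P3 = a_3 + q1*a_2 = 1061769411/205265344.

The Pade approximant has numerator coefficients [81/148, 5638923/6037216, -920633625/102632672, 1061769411/205265344]; denominator coefficients [1, 26761/5099].


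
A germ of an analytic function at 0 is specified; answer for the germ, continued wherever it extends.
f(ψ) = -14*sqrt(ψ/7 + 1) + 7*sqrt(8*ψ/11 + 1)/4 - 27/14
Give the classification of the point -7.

The point is an algebraic (square-root) branch point.

The term (-14)*sqrt(1 - ψ/(-7)) has argument 1 - -7/(-7) = 0 at -7: a square-root (algebraic, two-sheeted) branch point; the remaining terms are analytic or single-valued there.


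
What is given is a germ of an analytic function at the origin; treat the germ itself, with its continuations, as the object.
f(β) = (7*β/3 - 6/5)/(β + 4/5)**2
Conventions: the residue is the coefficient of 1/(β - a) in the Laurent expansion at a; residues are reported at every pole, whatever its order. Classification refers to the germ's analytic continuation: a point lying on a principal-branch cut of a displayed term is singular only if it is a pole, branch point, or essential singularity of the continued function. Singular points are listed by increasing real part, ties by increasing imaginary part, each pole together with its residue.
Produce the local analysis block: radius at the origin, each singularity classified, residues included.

Denominator factor (β + 4/5)^2: pole of order 2 at -4/5, modulus 4/5.
The radius of convergence is the smallest modulus among the singular points: 4/5.
At the order-2 pole -4/5 set g(β) = (β - (-4/5))^2*f(β) = 7*β/3 - 6/5.
Order-2 pole: residue = g'(a); g'(-4/5) = 7/3, so the residue is 7/3.

Radius of convergence at 0: 4/5.
At -4/5: a pole of order 2; residue 7/3.


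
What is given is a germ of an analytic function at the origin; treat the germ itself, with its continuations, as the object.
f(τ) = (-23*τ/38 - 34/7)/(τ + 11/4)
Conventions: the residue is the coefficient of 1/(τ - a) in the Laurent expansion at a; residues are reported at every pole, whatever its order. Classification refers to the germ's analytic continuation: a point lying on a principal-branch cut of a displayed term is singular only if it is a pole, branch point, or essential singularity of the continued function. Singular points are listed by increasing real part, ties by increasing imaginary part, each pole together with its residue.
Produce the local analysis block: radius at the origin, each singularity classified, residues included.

Radius of convergence at 0: 11/4.
At -11/4: a pole of order 1; residue -3397/1064.

Denominator factor (τ + 11/4): pole of order 1 at -11/4, modulus 11/4.
The radius of convergence is the smallest modulus among the singular points: 11/4.
At the order-1 pole -11/4 set g(τ) = (τ - (-11/4))*f(τ) = -23*τ/38 - 34/7.
Simple pole: residue = g(a) at a = -11/4, which is -3397/1064.


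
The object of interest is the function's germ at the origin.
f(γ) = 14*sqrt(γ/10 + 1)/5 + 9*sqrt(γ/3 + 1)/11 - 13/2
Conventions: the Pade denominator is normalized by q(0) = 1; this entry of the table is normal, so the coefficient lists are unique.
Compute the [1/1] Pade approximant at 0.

The Pade approximant has numerator coefficients [-317/110, 81173/668800]; denominator coefficients [1, 327/6080].

Taylor coefficients needed (expand at 0): a_0 = -317/110, a_1 = 76/275, a_2 = -327/22000.
Write the denominator as Q(γ) = 1 + q1*γ. Requiring Q*f - P = O(γ^3) with deg P <= 1 kills the coefficients of γ^2..γ^2 in Q*f:
  γ^2: a_2 + q1*a_1 = 0, i.e. -327/22000 + (76/275)*q1 = 0.
Solving this linear system: q1 = 327/6080.
The numerator is Q*f truncated at degree 1: P0 = a_0 = -317/110; P1 = a_1 + q1*a_0 = 81173/668800.


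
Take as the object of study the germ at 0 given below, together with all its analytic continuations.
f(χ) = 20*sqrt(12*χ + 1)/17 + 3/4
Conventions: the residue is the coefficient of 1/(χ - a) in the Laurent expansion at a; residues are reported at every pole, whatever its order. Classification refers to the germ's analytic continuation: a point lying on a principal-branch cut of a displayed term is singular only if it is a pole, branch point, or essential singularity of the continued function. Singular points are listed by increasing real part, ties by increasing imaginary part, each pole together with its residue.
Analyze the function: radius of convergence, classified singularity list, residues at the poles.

Branch term (20/17)*sqrt(1 - χ/(-1/12)): its argument vanishes at χ = -1/12, a square-root branch point, modulus 1/12.
The radius of convergence is the smallest modulus among the singular points: 1/12.

Radius of convergence at 0: 1/12.
At -1/12: an algebraic (square-root) branch point.


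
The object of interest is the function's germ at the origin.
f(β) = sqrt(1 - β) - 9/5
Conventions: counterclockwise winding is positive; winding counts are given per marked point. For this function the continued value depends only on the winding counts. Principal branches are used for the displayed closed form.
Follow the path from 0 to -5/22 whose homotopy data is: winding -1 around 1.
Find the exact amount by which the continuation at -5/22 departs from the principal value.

Continued minus principal equals -(3/11)*sqrt(66).

The rational part is single-valued and drops out of the difference; each branch term changes only by its own monodromy.
(1)*sqrt(1 - β/(1)): winding -1 is odd, the square root flips sign, contributing -2*(1)*sqrt(1 - (-5/22)/(1)) = -2*(1)*sqrt(27/22) = -(3/11)*sqrt(66).
Summing the contributions at β = -5/22 gives -(3/11)*sqrt(66).


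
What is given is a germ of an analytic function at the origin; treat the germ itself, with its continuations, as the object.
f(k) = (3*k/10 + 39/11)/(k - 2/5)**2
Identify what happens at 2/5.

The denominator factor k - 2/5 vanishes at 2/5 and appears to the power 2; the numerator there equals 1008/275, nonzero, and no other factor vanishes.
Hence a pole whose order is the multiplicity, 2.

The point is a pole of order 2.


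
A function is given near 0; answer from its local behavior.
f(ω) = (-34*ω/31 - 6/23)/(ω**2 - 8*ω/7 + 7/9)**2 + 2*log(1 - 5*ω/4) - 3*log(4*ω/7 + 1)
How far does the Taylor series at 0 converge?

Denominator factor (ω**2 - 8*ω/7 + 7/9)^2: discriminant -796/441, complex-conjugate roots (4/7) + ((1/21)*sqrt(199))*i and (4/7) - ((1/21)*sqrt(199))*i; poles of order 2, moduli (1/3)*sqrt(7) and (1/3)*sqrt(7).
Branch term (-3)*log(1 - ω/(-7/4)): its argument vanishes at ω = -7/4, a logarithmic branch point, modulus 7/4.
Branch term (2)*log(1 - ω/(4/5)): its argument vanishes at ω = 4/5, a logarithmic branch point, modulus 4/5.
The radius of convergence is the smallest modulus among the singular points: 4/5.

The radius of convergence is 4/5.


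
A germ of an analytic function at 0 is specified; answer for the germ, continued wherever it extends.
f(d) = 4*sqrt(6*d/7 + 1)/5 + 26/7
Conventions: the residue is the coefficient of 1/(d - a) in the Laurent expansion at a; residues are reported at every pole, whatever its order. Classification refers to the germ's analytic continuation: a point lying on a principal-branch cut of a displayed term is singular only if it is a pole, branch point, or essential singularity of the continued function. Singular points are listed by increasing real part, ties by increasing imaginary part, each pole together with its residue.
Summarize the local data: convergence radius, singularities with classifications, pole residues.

Branch term (4/5)*sqrt(1 - d/(-7/6)): its argument vanishes at d = -7/6, a square-root branch point, modulus 7/6.
The radius of convergence is the smallest modulus among the singular points: 7/6.

Radius of convergence at 0: 7/6.
At -7/6: an algebraic (square-root) branch point.


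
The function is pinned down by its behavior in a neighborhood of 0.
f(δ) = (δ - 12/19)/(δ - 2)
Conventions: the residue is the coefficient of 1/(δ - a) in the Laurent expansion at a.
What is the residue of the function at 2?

The residue is 26/19.

At the order-1 pole 2 set g(δ) = (δ - (2))*f(δ) = δ - 12/19.
Simple pole: residue = g(a) at a = 2, which is 26/19.


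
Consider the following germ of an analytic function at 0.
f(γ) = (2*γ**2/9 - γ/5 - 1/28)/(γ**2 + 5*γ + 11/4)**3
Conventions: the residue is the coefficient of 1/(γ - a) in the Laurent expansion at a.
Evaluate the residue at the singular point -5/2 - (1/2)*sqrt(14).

The residue is -(1205/345744)*sqrt(14).

The factor γ**2 + 5*γ + 11/4 splits as (γ - a)(γ - a') with a = -5/2 - (1/2)*sqrt(14), a' = -5/2 + (1/2)*sqrt(14). At the order-3 pole a set g(γ) = (γ - a)^3*f(γ) = [2*γ**2/9 - γ/5 - 1/28] / (γ - a')^3.
Order-3 pole: residue = g''(a)/2; g''(-5/2 - (1/2)*sqrt(14)) = -(1205/172872)*sqrt(14), so the residue is -(1205/345744)*sqrt(14).


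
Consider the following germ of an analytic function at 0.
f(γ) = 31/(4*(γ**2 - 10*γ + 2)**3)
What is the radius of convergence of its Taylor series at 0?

Denominator factor (γ**2 - 10*γ + 2)^3: discriminant 92, real irrational roots 5 + sqrt(23) and 5 - sqrt(23); poles of order 3, moduli 5 + sqrt(23) and 5 - sqrt(23).
The radius of convergence is the smallest modulus among the singular points: 5 - sqrt(23).

The radius of convergence is 5 - sqrt(23).


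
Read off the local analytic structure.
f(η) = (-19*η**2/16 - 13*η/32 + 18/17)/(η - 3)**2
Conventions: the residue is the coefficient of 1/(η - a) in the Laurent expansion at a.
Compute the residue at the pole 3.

At the order-2 pole 3 set g(η) = (η - (3))^2*f(η) = -19*η**2/16 - 13*η/32 + 18/17.
Order-2 pole: residue = g'(a); g'(3) = -241/32, so the residue is -241/32.

The residue is -241/32.


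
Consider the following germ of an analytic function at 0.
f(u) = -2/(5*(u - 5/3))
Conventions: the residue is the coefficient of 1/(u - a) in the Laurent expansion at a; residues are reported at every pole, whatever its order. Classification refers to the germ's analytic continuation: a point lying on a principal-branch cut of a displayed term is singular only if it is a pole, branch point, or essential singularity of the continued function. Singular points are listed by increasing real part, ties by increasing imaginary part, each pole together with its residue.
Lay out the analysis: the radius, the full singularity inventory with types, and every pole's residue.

Radius of convergence at 0: 5/3.
At 5/3: a pole of order 1; residue -2/5.

Denominator factor (u - 5/3): pole of order 1 at 5/3, modulus 5/3.
The radius of convergence is the smallest modulus among the singular points: 5/3.
At the order-1 pole 5/3 set g(u) = (u - (5/3))*f(u) = -2/5.
Simple pole: residue = g(a) at a = 5/3, which is -2/5.


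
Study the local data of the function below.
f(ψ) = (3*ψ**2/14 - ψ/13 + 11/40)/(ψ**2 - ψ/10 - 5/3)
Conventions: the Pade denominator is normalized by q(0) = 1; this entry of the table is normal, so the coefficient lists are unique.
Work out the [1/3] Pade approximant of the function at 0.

Taylor coefficients needed (expand at 0): a_0 = -33/200, a_1 = 7287/130000, a_2 = -10507527/45500000, a_3 = 108036081/2275000000, a_4 = -16085398743/113750000000.
Write the denominator as Q(ψ) = 1 + q1*ψ + q2*ψ^2 + q3*ψ^3. Requiring Q*f - P = O(ψ^5) with deg P <= 1 kills the coefficients of ψ^2..ψ^4 in Q*f:
  ψ^2: a_2 + q1*a_1 + q2*a_0 = 0, i.e. -10507527/45500000 + (7287/130000)*q1 + (-33/200)*q2 = 0.
  ψ^3: a_3 + q1*a_2 + q2*a_1 + q3*a_0 = 0, i.e. 108036081/2275000000 + (-10507527/45500000)*q1 + (7287/130000)*q2 + (-33/200)*q3 = 0.
  ψ^4: a_4 + q1*a_3 + q2*a_2 + q3*a_1 = 0, i.e. -16085398743/113750000000 + (108036081/2275000000)*q1 + (-10507527/45500000)*q2 + (7287/130000)*q3 = 0.
Solving this linear system: q1 = 18593287833/11175105550, q2 = -932420544/1117510555, q3 = -18182200608/7822573885.
The numerator is Q*f truncated at degree 1: P0 = a_0 = -33/200; P1 = a_1 + q1*a_0 = -2539144239/11622109772.

The Pade approximant has numerator coefficients [-33/200, -2539144239/11622109772]; denominator coefficients [1, 18593287833/11175105550, -932420544/1117510555, -18182200608/7822573885].


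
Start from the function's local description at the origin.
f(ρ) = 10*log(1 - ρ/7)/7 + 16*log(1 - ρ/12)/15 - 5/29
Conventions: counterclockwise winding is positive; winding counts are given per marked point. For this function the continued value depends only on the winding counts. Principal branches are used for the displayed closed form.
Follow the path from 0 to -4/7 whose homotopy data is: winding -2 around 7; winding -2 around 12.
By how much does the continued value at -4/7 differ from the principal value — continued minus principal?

The rational part is single-valued and drops out of the difference; each branch term changes only by its own monodromy.
(16/15)*log(1 - ρ/(12)): each positive loop around 12 adds 2*pi*i to the log, so winding -2 contributes (16/15)*(-2)*2*pi*i = -(64/15)*pi*i.
(10/7)*log(1 - ρ/(7)): each positive loop around 7 adds 2*pi*i to the log, so winding -2 contributes (10/7)*(-2)*2*pi*i = -(40/7)*pi*i.
Summing the contributions at ρ = -4/7 gives -(1048/105)*pi*i.

Continued minus principal equals -(1048/105)*pi*i.


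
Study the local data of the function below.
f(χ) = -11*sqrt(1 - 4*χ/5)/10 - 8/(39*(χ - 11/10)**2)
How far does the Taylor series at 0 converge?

Denominator factor (χ - 11/10)^2: pole of order 2 at 11/10, modulus 11/10.
Branch term (-11/10)*sqrt(1 - χ/(5/4)): its argument vanishes at χ = 5/4, a square-root branch point, modulus 5/4.
The radius of convergence is the smallest modulus among the singular points: 11/10.

The radius of convergence is 11/10.


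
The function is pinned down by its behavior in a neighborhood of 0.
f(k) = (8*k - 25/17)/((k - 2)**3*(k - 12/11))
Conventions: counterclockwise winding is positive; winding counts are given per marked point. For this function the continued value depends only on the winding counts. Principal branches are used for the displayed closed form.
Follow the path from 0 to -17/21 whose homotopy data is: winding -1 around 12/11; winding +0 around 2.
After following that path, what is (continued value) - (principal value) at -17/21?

Continued minus principal equals 0.

The function is rational, hence single-valued: continuing it around any pole returns the same value, so the difference is 0.


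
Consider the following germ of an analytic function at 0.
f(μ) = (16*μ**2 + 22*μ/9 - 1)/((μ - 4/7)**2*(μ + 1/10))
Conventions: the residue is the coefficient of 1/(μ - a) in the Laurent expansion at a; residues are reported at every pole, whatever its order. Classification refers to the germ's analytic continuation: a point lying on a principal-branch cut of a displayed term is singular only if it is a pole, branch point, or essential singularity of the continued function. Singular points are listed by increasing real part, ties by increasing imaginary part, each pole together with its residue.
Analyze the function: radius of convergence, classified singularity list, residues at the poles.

Radius of convergence at 0: 1/10.
At -1/10: a pole of order 1; residue -47824/19881.
At 4/7: a pole of order 2; residue 365920/19881.

Denominator factor (μ + 1/10): pole of order 1 at -1/10, modulus 1/10.
Denominator factor (μ - 4/7)^2: pole of order 2 at 4/7, modulus 4/7.
The radius of convergence is the smallest modulus among the singular points: 1/10.
At the order-1 pole -1/10 set g(μ) = (μ - (-1/10))*f(μ) = (16*μ**2 + 22*μ/9 - 1)/(μ - 4/7)**2.
Simple pole: residue = g(a) at a = -1/10, which is -47824/19881.
At the order-2 pole 4/7 set g(μ) = (μ - (4/7))^2*f(μ) = (16*μ**2 + 22*μ/9 - 1)/(μ + 1/10).
Order-2 pole: residue = g'(a); g'(4/7) = 365920/19881, so the residue is 365920/19881.
List the singular points by increasing real part (a conjugate pair: the negative imaginary part first).


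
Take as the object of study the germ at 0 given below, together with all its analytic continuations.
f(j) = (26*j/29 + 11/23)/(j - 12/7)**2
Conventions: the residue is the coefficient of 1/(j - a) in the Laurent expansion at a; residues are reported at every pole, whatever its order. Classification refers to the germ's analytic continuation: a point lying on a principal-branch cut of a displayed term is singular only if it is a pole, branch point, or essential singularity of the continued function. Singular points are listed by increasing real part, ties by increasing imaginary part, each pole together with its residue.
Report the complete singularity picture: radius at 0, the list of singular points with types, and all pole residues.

Radius of convergence at 0: 12/7.
At 12/7: a pole of order 2; residue 26/29.

Denominator factor (j - 12/7)^2: pole of order 2 at 12/7, modulus 12/7.
The radius of convergence is the smallest modulus among the singular points: 12/7.
At the order-2 pole 12/7 set g(j) = (j - (12/7))^2*f(j) = 26*j/29 + 11/23.
Order-2 pole: residue = g'(a); g'(12/7) = 26/29, so the residue is 26/29.


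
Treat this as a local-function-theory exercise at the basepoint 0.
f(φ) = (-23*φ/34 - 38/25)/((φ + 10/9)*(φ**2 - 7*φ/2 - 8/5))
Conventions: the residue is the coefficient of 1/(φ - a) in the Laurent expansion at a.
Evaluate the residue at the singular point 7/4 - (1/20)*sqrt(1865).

The residue is 26451/242590 + (630927/90486070)*sqrt(1865).

The factor φ**2 - 7*φ/2 - 8/5 splits as (φ - a)(φ - a') with a = 7/4 - (1/20)*sqrt(1865), a' = 7/4 + (1/20)*sqrt(1865). At the order-1 pole a set g(φ) = (φ - a)*f(φ) = [(-23*φ/34 - 38/25)/(φ + 10/9)] / (φ - a').
Simple pole: residue = g(a) at a = 7/4 - (1/20)*sqrt(1865), which is 26451/242590 + (630927/90486070)*sqrt(1865).
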